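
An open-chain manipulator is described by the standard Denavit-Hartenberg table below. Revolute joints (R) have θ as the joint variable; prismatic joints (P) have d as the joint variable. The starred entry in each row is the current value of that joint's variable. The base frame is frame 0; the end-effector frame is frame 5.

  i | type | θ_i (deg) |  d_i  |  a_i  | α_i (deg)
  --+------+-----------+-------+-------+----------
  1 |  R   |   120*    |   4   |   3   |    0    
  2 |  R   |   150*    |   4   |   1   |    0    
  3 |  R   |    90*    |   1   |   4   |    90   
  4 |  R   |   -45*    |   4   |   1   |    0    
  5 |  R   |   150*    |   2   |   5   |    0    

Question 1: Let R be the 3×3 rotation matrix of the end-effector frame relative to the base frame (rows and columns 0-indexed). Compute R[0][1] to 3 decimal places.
-0.966

End-effector y-axis (col 1 of R) = (-0.9659,0.0000,-0.2588)
R[0][1] = -0.9659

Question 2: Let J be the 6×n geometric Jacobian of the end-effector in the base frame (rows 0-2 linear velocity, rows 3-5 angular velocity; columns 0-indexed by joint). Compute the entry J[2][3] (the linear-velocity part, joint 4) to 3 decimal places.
-0.587

axis z_3 = (-0.0000,-1.0000,0.0000); lever o_n−o_3 = (-0.5870,-6.0000,4.1225)
cross product → J_v[:, 3] = (-4.1225,0.0000,-0.5870)
J_ω[:, 3] = z_3
entry J[2][3] = -0.5870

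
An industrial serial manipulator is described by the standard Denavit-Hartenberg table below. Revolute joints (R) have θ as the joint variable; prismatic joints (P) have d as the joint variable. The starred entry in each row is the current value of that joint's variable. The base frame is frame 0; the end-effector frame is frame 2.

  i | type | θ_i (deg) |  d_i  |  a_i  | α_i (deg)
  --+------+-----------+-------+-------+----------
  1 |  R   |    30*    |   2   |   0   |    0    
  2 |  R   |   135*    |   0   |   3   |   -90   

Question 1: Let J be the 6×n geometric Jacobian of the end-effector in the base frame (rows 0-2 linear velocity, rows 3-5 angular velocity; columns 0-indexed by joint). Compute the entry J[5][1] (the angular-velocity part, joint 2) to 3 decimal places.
1.000

axis z_1 = (0.0000,0.0000,1.0000); lever o_n−o_1 = (-2.8978,0.7765,0.0000)
cross product → J_v[:, 1] = (-0.7765,-2.8978,0.0000)
J_ω[:, 1] = z_1
entry J[5][1] = 1.0000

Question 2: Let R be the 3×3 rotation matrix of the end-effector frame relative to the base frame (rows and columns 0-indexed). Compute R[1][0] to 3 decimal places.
0.259

End-effector x-axis (col 0 of R) = (-0.9659,0.2588,0.0000)
R[1][0] = 0.2588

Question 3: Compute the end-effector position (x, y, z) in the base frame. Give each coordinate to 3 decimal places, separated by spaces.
after link 1: o_1 = (0.0000, 0.0000, 2.0000)
after link 2: o_2 = (-2.8978, 0.7765, 2.0000)

-2.898 0.776 2.000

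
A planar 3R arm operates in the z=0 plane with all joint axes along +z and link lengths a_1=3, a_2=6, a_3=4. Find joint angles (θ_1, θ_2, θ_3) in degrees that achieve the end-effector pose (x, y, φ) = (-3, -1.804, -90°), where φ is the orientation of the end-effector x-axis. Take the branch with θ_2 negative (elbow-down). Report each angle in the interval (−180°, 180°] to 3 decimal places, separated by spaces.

wrist centre = target − a_3·(cos φ, sin φ) = (-3.0000, 2.1960)
cos θ_2 = (13.8224−3²−6²)/(2·3·6) = -0.8660; θ_2 = -150.0021° (elbow-down)
β = atan2(2.1960,-3.0000) = 143.7959°; ψ = atan2(-2.9998,-2.1963) = -126.2092°
θ_1 = β − ψ = 270.0050°
θ_3 = φ − θ_1 − θ_2 = 149.9971° (wrapped to (-180°,180°])

-89.995 -150.002 149.997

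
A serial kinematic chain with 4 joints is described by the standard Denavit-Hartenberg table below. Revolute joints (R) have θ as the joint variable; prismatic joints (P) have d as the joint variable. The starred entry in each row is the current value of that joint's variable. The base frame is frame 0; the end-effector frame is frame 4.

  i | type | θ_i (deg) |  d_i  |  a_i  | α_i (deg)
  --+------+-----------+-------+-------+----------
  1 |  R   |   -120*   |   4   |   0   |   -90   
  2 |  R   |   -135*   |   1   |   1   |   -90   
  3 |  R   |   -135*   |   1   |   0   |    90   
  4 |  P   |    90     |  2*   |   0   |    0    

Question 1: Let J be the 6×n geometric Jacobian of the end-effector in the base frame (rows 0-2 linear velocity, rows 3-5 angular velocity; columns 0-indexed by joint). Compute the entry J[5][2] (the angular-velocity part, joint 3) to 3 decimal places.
axis z_2 = (-0.3536,-0.6124,0.7071); lever o_n−o_2 = (-2.0783,-0.7713,-0.2929)
cross product → J_v[:, 2] = (0.7247,-1.5731,-1.0000)
J_ω[:, 2] = z_2
entry J[5][2] = 0.7071

0.707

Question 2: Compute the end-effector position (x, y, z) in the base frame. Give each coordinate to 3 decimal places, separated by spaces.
-0.859 -0.659 4.414

after link 1: o_1 = (0.0000, 0.0000, 4.0000)
after link 2: o_2 = (1.2196, 0.1124, 4.7071)
after link 3: o_3 = (0.8660, -0.5000, 5.4142)
after link 4: o_4 = (-0.8587, -0.6589, 4.4142)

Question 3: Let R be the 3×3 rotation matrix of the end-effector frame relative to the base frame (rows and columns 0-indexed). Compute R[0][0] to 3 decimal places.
-0.354

End-effector x-axis (col 0 of R) = (-0.3536,-0.6124,0.7071)
R[0][0] = -0.3536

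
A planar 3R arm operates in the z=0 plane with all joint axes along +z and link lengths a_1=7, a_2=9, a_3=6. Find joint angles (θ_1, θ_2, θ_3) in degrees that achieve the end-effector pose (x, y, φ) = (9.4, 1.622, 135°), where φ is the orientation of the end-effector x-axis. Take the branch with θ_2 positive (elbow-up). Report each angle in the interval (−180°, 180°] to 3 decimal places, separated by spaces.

-45.005 60.006 119.999

wrist centre = target − a_3·(cos φ, sin φ) = (13.6426, -2.6206)
cos θ_2 = (192.9894−7²−9²)/(2·7·9) = 0.4999; θ_2 = 60.0056° (elbow-up)
β = atan2(-2.6206,13.6426) = -10.8736°; ψ = atan2(7.7947,11.4992) = 34.1311°
θ_1 = β − ψ = -45.0047°
θ_3 = φ − θ_1 − θ_2 = 119.9991° (wrapped to (-180°,180°])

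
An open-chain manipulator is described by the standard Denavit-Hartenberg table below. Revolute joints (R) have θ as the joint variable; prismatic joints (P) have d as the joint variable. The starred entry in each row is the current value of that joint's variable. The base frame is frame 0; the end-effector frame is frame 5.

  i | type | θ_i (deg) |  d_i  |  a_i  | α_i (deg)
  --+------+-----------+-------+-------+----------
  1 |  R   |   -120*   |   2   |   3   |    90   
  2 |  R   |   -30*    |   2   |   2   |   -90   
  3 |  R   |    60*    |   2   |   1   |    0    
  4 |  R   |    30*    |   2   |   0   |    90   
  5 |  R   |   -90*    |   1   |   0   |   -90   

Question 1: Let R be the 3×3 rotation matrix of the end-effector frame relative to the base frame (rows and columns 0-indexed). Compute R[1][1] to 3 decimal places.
0.750

End-effector y-axis (col 1 of R) = (0.4330,0.7500,0.5000)
R[1][1] = 0.7500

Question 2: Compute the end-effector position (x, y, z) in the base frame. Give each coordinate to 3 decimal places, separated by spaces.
after link 1: o_1 = (-1.5000, -2.5981, 2.0000)
after link 2: o_2 = (-4.0981, -3.0981, 1.0000)
after link 3: o_3 = (-4.0646, -4.7721, 2.4821)
after link 4: o_4 = (-4.5646, -5.6381, 4.2141)
after link 5: o_5 = (-4.9976, -6.3881, 3.7141)

-4.998 -6.388 3.714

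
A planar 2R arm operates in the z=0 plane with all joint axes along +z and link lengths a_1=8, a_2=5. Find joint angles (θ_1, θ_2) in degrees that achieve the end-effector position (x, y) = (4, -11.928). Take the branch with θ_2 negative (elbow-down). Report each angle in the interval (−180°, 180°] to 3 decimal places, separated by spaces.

cos θ_2 = (158.2772−8²−5²)/(2·8·5) = 0.8660; θ_2 = -30.0069° (elbow-down)
β = atan2(-11.9280,4.0000) = -71.4614°; ψ = atan2(-2.5005,12.3298) = -11.4643°
θ_1 = β − ψ = -59.9971°

-59.997 -30.007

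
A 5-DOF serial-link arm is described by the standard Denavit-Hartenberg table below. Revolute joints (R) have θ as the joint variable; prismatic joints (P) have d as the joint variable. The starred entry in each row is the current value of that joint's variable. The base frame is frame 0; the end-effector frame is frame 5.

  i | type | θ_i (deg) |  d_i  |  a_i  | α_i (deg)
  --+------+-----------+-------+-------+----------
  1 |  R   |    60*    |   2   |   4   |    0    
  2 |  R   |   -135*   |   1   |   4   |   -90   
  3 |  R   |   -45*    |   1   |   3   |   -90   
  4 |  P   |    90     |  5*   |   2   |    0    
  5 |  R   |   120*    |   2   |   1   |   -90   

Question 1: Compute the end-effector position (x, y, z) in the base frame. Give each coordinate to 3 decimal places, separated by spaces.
4.224 -6.768 -0.441

after link 1: o_1 = (2.0000, 3.4641, 2.0000)
after link 2: o_2 = (3.0353, -0.3996, 3.0000)
after link 3: o_3 = (4.5502, -2.1898, 5.1213)
after link 4: o_4 = (3.5335, -6.1225, 1.5858)
after link 5: o_5 = (4.2239, -6.7676, -0.4408)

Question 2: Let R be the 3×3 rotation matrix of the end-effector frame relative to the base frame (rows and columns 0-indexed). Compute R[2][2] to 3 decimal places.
End-effector z-axis (col 2 of R) = (0.9280,-0.1174,0.3536)
R[2][2] = 0.3536

0.354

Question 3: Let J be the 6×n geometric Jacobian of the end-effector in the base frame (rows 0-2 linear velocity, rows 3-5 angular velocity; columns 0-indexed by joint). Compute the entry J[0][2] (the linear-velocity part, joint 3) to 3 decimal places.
axis z_2 = (0.9659,0.2588,0.0000); lever o_n−o_2 = (1.1887,-6.3680,-3.4408)
cross product → J_v[:, 2] = (-0.8905,3.3236,-6.4587)
J_ω[:, 2] = z_2
entry J[0][2] = -0.8905

-0.891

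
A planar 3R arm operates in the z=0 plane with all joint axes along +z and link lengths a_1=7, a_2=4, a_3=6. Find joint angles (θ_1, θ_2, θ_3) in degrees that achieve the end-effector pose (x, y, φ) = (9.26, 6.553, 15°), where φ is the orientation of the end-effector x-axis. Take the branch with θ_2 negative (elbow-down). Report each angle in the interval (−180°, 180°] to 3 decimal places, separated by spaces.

wrist centre = target − a_3·(cos φ, sin φ) = (3.4644, 5.0001)
cos θ_2 = (37.0032−7²−4²)/(2·7·4) = -0.4999; θ_2 = -119.9962° (elbow-down)
β = atan2(5.0001,3.4644) = 55.2828°; ψ = atan2(-3.4642,5.0002) = -34.7148°
θ_1 = β − ψ = 89.9976°
θ_3 = φ − θ_1 − θ_2 = 44.9986° (wrapped to (-180°,180°])

89.998 -119.996 44.999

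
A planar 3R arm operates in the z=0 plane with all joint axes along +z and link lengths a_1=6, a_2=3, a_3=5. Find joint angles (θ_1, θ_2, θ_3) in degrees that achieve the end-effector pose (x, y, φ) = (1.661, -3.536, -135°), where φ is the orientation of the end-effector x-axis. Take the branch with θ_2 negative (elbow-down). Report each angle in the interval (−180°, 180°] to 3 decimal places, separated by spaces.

29.995 -119.993 -45.002

wrist centre = target − a_3·(cos φ, sin φ) = (5.1965, -0.0005)
cos θ_2 = (27.0040−6²−3²)/(2·6·3) = -0.4999; θ_2 = -119.9927° (elbow-down)
β = atan2(-0.0005,5.1965) = -0.0051°; ψ = atan2(-2.5983,4.5003) = -30.0000°
θ_1 = β − ψ = 29.9949°
θ_3 = φ − θ_1 − θ_2 = -45.0021° (wrapped to (-180°,180°])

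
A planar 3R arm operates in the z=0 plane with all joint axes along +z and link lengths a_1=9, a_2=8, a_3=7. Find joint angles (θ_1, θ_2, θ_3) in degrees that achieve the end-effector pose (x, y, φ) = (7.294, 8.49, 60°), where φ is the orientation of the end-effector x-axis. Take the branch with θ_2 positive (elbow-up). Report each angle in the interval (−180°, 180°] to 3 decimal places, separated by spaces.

wrist centre = target − a_3·(cos φ, sin φ) = (3.7940, 2.4278)
cos θ_2 = (20.2888−9²−8²)/(2·9·8) = -0.8661; θ_2 = 150.0029° (elbow-up)
β = atan2(2.4278,3.7940) = 32.6156°; ψ = atan2(3.9997,2.0716) = 62.6184°
θ_1 = β − ψ = -30.0027°
θ_3 = φ − θ_1 − θ_2 = -60.0001° (wrapped to (-180°,180°])

-30.003 150.003 -60.000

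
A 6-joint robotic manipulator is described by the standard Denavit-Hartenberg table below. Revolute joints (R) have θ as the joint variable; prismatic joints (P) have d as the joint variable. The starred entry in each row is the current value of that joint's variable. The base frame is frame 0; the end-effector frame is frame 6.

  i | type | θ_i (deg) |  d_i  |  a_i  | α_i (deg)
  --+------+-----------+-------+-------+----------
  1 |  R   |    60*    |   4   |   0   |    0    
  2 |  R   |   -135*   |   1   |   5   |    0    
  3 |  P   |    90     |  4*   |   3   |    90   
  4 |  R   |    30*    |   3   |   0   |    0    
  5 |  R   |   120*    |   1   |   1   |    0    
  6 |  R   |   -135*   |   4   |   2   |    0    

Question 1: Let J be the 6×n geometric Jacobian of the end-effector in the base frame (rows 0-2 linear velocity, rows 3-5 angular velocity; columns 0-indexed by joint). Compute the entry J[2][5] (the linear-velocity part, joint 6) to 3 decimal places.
axis z_5 = (0.2588,-0.9659,0.0000); lever o_n−o_5 = (2.9013,-3.3637,0.5176)
cross product → J_v[:, 5] = (-0.5000,-0.1340,1.9319)
J_ω[:, 5] = z_5
entry J[2][5] = 1.9319

1.932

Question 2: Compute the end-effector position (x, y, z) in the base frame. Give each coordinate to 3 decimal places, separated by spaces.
7.292 -11.505 10.018

after link 1: o_1 = (0.0000, 0.0000, 4.0000)
after link 2: o_2 = (1.2941, -4.8296, 5.0000)
after link 3: o_3 = (4.1919, -4.0532, 9.0000)
after link 4: o_4 = (4.9683, -6.9509, 9.0000)
after link 5: o_5 = (4.3906, -8.1410, 9.5000)
after link 6: o_6 = (7.2919, -11.5047, 10.0176)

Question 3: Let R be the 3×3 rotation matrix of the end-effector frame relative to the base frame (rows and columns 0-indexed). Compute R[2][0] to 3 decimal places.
0.259

End-effector x-axis (col 0 of R) = (0.9330,0.2500,0.2588)
R[2][0] = 0.2588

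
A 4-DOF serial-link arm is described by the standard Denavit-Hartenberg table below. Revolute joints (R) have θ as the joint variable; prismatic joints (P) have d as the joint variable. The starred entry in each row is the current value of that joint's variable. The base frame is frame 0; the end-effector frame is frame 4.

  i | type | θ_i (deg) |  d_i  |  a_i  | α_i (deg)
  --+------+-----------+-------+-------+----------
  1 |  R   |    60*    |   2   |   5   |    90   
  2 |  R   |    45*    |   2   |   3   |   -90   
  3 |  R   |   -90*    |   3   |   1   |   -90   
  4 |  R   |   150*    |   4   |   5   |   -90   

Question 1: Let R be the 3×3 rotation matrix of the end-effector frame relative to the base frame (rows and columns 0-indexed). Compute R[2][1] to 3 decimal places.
End-effector y-axis (col 1 of R) = (-0.3536,-0.6124,-0.7071)
R[2][1] = -0.7071

-0.707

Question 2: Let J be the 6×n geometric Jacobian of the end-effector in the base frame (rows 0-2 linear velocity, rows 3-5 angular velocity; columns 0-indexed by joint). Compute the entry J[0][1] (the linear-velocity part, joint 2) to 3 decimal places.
axis z_1 = (0.8660,-0.5000,0.0000); lever o_n−o_1 = (1.1462,4.6455,5.3033)
cross product → J_v[:, 1] = (-2.6517,-4.5928,4.5962)
J_ω[:, 1] = z_1
entry J[0][1] = -2.6517

-2.652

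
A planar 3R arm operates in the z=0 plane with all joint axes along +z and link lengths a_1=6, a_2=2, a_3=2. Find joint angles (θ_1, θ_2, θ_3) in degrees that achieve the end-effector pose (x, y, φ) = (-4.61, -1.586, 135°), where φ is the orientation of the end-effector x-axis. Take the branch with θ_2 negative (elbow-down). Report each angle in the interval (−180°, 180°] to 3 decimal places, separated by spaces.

-123.623 -150.005 48.628

wrist centre = target − a_3·(cos φ, sin φ) = (-3.1958, -3.0002)
cos θ_2 = (19.2143−6²−2²)/(2·6·2) = -0.8661; θ_2 = -150.0051° (elbow-down)
β = atan2(-3.0002,-3.1958) = -136.8079°; ψ = atan2(-0.9998,4.2679) = -13.1851°
θ_1 = β − ψ = -123.6228°
θ_3 = φ − θ_1 − θ_2 = 48.6279° (wrapped to (-180°,180°])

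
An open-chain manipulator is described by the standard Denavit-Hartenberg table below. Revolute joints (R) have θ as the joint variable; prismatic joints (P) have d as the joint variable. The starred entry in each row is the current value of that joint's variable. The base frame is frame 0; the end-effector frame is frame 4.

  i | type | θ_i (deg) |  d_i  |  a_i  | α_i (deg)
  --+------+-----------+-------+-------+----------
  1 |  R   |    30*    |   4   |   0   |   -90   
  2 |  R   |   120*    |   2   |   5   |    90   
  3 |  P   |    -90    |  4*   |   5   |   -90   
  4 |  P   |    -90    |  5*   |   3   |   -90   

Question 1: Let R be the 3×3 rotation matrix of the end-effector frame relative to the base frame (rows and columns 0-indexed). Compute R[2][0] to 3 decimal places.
-0.500

End-effector x-axis (col 0 of R) = (0.7500,0.4330,-0.5000)
R[2][0] = -0.5000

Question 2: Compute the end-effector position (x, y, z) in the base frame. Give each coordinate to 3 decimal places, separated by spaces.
after link 1: o_1 = (0.0000, 0.0000, 4.0000)
after link 2: o_2 = (-3.1651, 0.4821, -0.3301)
after link 3: o_3 = (2.3349, -2.1160, -2.3301)
after link 4: o_4 = (2.4199, -2.0670, -8.1603)

2.420 -2.067 -8.160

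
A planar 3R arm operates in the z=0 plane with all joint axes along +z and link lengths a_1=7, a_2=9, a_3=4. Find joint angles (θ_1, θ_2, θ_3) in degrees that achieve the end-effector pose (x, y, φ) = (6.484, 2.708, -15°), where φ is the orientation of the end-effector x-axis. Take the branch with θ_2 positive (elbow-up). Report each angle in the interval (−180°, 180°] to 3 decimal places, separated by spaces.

-45.005 150.002 -119.998

wrist centre = target − a_3·(cos φ, sin φ) = (2.6203, 3.7433)
cos θ_2 = (20.8781−7²−9²)/(2·7·9) = -0.8660; θ_2 = 150.0025° (elbow-up)
β = atan2(3.7433,2.6203) = 55.0079°; ψ = atan2(4.4997,-0.7944) = 100.0125°
θ_1 = β − ψ = -45.0045°
θ_3 = φ − θ_1 − θ_2 = -119.9979° (wrapped to (-180°,180°])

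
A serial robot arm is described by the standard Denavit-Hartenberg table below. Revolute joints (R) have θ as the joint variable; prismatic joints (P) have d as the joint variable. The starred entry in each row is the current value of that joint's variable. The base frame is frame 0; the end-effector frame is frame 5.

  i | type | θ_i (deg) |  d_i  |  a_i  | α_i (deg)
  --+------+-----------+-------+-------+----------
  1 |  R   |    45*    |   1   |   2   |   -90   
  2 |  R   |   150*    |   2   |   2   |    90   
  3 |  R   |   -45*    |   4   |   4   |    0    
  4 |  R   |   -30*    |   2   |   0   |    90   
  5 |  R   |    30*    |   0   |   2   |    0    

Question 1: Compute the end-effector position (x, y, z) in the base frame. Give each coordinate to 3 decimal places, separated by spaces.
after link 1: o_1 = (1.4142, 1.4142, 1.0000)
after link 2: o_2 = (-1.2247, 1.6037, 0.0000)
after link 3: o_3 = (0.4574, -0.7142, -4.8783)
after link 4: o_4 = (1.1645, -0.0070, -6.6104)
after link 5: o_5 = (2.4266, -1.1110, -7.7005)

2.427 -1.111 -7.701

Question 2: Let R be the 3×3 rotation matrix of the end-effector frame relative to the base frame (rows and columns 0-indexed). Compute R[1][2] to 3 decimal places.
End-effector z-axis (col 2 of R) = (0.7745,0.4085,0.4830)
R[1][2] = 0.4085

0.408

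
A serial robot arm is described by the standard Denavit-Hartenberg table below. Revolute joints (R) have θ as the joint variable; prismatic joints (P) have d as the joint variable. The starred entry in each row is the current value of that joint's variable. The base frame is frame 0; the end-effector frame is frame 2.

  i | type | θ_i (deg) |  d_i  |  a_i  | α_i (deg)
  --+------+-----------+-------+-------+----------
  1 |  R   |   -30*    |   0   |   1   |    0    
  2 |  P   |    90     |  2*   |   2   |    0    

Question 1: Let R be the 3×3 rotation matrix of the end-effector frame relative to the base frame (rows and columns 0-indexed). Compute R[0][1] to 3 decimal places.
-0.866

End-effector y-axis (col 1 of R) = (-0.8660,0.5000,0.0000)
R[0][1] = -0.8660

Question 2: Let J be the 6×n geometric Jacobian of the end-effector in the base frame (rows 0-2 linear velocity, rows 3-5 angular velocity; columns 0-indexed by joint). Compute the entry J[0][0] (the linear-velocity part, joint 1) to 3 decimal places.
axis z_0 = ẑ; lever o_n−o_0 = (1.8660,1.2321,2.0000)
cross product → J_v[:, 0] = (-1.2321,1.8660,0.0000)
J_ω[:, 0] = z_0
entry J[0][0] = -1.2321

-1.232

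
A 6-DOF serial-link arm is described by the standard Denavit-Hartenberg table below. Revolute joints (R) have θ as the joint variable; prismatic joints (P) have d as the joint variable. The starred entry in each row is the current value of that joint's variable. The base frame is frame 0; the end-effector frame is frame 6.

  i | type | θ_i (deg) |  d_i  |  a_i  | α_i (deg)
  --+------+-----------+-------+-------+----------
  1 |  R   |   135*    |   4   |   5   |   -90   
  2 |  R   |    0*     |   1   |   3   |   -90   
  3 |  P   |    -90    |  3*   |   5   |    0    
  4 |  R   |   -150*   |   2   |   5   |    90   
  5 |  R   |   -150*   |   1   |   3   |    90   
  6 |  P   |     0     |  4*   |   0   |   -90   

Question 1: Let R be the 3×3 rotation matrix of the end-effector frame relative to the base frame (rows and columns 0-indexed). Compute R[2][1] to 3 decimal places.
0.866

End-effector y-axis (col 1 of R) = (0.4830,0.1294,0.8660)
R[2][1] = 0.8660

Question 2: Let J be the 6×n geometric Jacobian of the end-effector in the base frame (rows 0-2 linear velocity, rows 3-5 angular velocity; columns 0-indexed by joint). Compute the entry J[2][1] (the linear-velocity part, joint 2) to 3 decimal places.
axis z_1 = (-0.7071,-0.7071,0.0000); lever o_n−o_1 = (-6.2346,-1.0514,-6.9641)
cross product → J_v[:, 1] = (4.9244,-4.9244,-3.6651)
J_ω[:, 1] = z_1
entry J[2][1] = -3.6651

-3.665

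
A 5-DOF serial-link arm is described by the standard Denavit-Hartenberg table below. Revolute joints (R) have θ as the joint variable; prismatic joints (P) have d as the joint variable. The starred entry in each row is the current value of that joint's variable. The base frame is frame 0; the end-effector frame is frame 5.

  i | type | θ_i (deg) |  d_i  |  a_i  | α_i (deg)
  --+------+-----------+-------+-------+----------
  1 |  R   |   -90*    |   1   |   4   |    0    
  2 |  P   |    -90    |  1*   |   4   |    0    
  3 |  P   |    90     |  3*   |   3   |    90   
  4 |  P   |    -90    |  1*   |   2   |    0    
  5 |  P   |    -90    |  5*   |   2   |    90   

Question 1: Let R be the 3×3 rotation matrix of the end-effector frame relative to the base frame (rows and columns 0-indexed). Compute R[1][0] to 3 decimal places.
1.000

End-effector x-axis (col 0 of R) = (-0.0000,1.0000,-0.0000)
R[1][0] = 1.0000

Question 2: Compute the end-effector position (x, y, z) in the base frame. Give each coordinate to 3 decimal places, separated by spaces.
-10.000 -5.000 3.000

after link 1: o_1 = (0.0000, -4.0000, 1.0000)
after link 2: o_2 = (-4.0000, -4.0000, 2.0000)
after link 3: o_3 = (-4.0000, -7.0000, 5.0000)
after link 4: o_4 = (-5.0000, -7.0000, 3.0000)
after link 5: o_5 = (-10.0000, -5.0000, 3.0000)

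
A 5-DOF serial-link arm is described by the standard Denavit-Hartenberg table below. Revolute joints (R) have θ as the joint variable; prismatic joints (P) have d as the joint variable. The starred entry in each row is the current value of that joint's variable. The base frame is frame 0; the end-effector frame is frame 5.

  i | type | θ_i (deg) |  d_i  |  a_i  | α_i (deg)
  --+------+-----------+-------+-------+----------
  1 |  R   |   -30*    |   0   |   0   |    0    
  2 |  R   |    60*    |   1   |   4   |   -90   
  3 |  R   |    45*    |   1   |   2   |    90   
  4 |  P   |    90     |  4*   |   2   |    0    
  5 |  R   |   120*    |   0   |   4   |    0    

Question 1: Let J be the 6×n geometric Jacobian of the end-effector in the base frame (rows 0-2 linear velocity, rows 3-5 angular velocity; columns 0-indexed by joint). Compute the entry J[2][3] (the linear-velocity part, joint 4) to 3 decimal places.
prismatic axis z_3 = (0.6124,0.3536,0.7071)
J_v[:, 3] = z_3; J_ω[:, 3] = (0,0,0)
entry J[2][3] = 0.7071

0.707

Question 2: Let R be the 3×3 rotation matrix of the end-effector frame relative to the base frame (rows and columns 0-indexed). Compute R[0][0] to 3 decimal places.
End-effector x-axis (col 0 of R) = (-0.2803,-0.7392,0.6124)
R[0][0] = -0.2803

-0.280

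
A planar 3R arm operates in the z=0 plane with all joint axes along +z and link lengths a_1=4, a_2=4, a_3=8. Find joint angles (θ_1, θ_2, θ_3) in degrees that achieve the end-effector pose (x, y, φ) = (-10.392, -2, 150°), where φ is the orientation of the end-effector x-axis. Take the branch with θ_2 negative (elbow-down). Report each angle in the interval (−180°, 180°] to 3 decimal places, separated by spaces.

-89.996 -60.004 -60.000

wrist centre = target − a_3·(cos φ, sin φ) = (-3.4638, -6.0000)
cos θ_2 = (47.9979−4²−4²)/(2·4·4) = 0.4999; θ_2 = -60.0044° (elbow-down)
β = atan2(-6.0000,-3.4638) = -119.9978°; ψ = atan2(-3.4643,5.9997) = -30.0022°
θ_1 = β − ψ = -89.9956°
θ_3 = φ − θ_1 − θ_2 = -60.0000° (wrapped to (-180°,180°])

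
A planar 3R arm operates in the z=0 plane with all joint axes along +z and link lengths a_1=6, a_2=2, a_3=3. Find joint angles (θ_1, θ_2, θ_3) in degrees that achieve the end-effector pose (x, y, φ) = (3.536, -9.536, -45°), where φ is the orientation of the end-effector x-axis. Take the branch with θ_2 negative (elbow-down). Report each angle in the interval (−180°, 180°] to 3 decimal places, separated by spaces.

-68.405 -44.972 68.377

wrist centre = target − a_3·(cos φ, sin φ) = (1.4147, -7.4147)
cos θ_2 = (56.9788−6²−2²)/(2·6·2) = 0.7074; θ_2 = -44.9722° (elbow-down)
β = atan2(-7.4147,1.4147) = -79.1981°; ψ = atan2(-1.4135,7.4149) = -10.7930°
θ_1 = β − ψ = -68.4051°
θ_3 = φ − θ_1 − θ_2 = 68.3773° (wrapped to (-180°,180°])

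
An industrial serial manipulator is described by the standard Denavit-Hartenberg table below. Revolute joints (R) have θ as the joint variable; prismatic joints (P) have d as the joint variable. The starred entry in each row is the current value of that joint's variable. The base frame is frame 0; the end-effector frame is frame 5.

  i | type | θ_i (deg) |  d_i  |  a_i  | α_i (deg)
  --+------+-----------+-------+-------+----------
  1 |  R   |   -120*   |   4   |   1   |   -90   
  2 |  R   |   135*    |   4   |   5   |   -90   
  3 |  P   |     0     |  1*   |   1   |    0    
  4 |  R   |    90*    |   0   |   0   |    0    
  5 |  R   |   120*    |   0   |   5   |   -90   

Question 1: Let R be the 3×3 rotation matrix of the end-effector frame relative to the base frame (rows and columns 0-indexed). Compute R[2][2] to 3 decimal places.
End-effector z-axis (col 2 of R) = (0.9268,-0.1268,-0.3536)
R[2][2] = -0.3536

-0.354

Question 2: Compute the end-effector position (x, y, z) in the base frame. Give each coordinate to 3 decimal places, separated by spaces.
6.073 -2.481 3.526

after link 1: o_1 = (-0.5000, -0.8660, 4.0000)
after link 2: o_2 = (4.7319, 0.1958, 0.4645)
after link 3: o_3 = (5.4390, 1.4206, 0.4645)
after link 4: o_4 = (5.4390, 1.4206, 0.4645)
after link 5: o_5 = (6.0731, -2.4811, 3.5263)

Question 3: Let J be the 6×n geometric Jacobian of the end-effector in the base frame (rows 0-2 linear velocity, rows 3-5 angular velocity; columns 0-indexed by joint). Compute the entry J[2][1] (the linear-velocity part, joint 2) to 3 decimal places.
axis z_1 = (0.8660,-0.5000,0.0000); lever o_n−o_1 = (6.5731,-1.6150,-0.4737)
cross product → J_v[:, 1] = (0.2368,0.4102,1.8879)
J_ω[:, 1] = z_1
entry J[2][1] = 1.8879

1.888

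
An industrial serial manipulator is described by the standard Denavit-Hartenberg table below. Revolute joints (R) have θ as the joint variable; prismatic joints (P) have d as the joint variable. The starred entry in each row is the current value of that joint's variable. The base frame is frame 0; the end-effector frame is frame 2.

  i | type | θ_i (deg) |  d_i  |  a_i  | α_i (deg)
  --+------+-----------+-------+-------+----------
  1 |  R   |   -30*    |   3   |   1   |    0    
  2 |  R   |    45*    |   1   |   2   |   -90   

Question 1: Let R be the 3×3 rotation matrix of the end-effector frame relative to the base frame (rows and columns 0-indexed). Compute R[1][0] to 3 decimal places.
End-effector x-axis (col 0 of R) = (0.9659,0.2588,0.0000)
R[1][0] = 0.2588

0.259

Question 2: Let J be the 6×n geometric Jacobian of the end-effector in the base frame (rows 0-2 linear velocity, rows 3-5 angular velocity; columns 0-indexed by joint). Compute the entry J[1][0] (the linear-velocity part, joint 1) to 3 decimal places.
2.798

axis z_0 = ẑ; lever o_n−o_0 = (2.7979,0.0176,4.0000)
cross product → J_v[:, 0] = (-0.0176,2.7979,0.0000)
J_ω[:, 0] = z_0
entry J[1][0] = 2.7979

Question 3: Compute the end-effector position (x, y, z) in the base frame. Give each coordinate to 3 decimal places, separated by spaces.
after link 1: o_1 = (0.8660, -0.5000, 3.0000)
after link 2: o_2 = (2.7979, 0.0176, 4.0000)

2.798 0.018 4.000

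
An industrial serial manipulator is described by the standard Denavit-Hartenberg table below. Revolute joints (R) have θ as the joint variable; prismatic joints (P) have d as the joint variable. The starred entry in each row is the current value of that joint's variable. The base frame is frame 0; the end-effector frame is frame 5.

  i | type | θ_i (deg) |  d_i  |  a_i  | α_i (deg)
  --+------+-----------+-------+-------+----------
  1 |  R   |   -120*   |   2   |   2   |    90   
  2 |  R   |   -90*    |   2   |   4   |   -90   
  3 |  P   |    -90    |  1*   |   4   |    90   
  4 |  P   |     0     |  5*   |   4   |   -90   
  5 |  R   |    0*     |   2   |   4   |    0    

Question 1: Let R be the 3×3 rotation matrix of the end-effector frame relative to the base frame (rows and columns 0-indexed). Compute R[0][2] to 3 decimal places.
End-effector z-axis (col 2 of R) = (-0.5000,-0.8660,0.0000)
R[0][2] = -0.5000

-0.500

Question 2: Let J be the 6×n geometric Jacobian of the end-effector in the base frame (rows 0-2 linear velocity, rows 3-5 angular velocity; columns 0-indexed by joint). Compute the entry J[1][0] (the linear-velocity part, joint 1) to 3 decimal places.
-14.624

axis z_0 = ẑ; lever o_n−o_0 = (-14.6244,2.6699,3.0000)
cross product → J_v[:, 0] = (-2.6699,-14.6244,0.0000)
J_ω[:, 0] = z_0
entry J[1][0] = -14.6244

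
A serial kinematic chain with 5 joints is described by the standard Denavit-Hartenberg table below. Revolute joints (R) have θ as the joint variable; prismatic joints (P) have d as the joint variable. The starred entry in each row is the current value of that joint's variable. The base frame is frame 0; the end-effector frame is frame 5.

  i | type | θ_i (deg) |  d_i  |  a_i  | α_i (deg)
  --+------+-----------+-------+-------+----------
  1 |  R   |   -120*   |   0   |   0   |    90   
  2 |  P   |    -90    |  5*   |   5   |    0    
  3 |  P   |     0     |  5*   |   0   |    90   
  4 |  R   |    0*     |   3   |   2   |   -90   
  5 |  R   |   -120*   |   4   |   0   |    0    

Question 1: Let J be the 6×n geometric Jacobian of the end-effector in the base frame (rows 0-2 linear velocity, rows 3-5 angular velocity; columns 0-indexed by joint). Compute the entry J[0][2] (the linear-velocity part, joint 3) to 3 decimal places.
prismatic axis z_2 = (-0.8660,0.5000,0.0000)
J_v[:, 2] = z_2; J_ω[:, 2] = (0,0,0)
entry J[0][2] = -0.8660

-0.866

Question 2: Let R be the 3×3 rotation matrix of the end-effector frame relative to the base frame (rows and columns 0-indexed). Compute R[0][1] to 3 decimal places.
End-effector y-axis (col 1 of R) = (0.2500,0.4330,-0.8660)
R[0][1] = 0.2500

0.250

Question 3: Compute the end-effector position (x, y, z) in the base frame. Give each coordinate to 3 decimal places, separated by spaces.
-10.624 9.598 -7.000

after link 1: o_1 = (0.0000, 0.0000, 0.0000)
after link 2: o_2 = (-4.3301, 2.5000, -5.0000)
after link 3: o_3 = (-8.6603, 5.0000, -5.0000)
after link 4: o_4 = (-7.1603, 7.5981, -7.0000)
after link 5: o_5 = (-10.6244, 9.5981, -7.0000)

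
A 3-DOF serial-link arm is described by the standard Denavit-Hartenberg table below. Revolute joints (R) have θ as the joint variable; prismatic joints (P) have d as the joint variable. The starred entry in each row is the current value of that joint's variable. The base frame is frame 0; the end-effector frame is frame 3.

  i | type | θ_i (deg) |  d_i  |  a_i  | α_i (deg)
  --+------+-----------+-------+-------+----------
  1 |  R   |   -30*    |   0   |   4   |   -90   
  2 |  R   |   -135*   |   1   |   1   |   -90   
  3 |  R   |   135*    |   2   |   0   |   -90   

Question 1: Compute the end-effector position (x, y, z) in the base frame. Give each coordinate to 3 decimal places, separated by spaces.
4.576 -1.488 2.121

after link 1: o_1 = (3.4641, -2.0000, 0.0000)
after link 2: o_2 = (3.3517, -0.7804, 0.7071)
after link 3: o_3 = (4.5765, -1.4875, 2.1213)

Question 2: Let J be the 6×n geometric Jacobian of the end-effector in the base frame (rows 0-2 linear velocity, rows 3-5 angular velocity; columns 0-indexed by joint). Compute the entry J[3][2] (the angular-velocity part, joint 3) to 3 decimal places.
axis z_2 = (0.6124,-0.3536,0.7071); lever o_n−o_2 = (1.2247,-0.7071,1.4142)
cross product → J_v[:, 2] = (-0.0000,-0.0000,-0.0000)
J_ω[:, 2] = z_2
entry J[3][2] = 0.6124

0.612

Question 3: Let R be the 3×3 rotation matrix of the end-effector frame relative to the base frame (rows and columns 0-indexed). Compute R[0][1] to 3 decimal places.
End-effector y-axis (col 1 of R) = (-0.6124,0.3536,-0.7071)
R[0][1] = -0.6124

-0.612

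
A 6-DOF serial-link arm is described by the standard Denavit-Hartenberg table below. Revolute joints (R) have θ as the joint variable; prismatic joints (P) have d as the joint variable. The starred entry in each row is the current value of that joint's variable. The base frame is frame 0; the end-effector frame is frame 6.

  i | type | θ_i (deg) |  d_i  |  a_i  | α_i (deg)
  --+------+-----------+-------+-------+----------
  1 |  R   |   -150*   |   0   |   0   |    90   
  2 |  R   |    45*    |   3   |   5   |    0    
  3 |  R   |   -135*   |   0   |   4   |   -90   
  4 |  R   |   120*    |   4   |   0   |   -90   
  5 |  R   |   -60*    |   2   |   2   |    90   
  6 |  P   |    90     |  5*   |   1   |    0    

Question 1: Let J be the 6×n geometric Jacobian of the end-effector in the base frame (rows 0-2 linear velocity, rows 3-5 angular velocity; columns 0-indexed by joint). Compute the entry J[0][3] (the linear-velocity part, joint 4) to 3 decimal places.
axis z_3 = (-0.8660,-0.5000,0.0000); lever o_n−o_3 = (-9.3212,-0.3194,0.9330)
cross product → J_v[:, 3] = (-0.4665,0.8080,-4.3840)
J_ω[:, 3] = z_3
entry J[0][3] = -0.4665

-0.467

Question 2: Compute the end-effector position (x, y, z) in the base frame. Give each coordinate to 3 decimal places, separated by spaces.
-13.883 0.511 0.469

after link 1: o_1 = (0.0000, 0.0000, 0.0000)
after link 2: o_2 = (-4.5619, 0.8303, 3.5355)
after link 3: o_3 = (-4.5619, 0.8303, -0.4645)
after link 4: o_4 = (-8.0260, -1.1697, -0.4645)
after link 5: o_5 = (-9.5930, -1.9197, 1.7676)
after link 6: o_6 = (-13.8830, 0.5109, 0.4685)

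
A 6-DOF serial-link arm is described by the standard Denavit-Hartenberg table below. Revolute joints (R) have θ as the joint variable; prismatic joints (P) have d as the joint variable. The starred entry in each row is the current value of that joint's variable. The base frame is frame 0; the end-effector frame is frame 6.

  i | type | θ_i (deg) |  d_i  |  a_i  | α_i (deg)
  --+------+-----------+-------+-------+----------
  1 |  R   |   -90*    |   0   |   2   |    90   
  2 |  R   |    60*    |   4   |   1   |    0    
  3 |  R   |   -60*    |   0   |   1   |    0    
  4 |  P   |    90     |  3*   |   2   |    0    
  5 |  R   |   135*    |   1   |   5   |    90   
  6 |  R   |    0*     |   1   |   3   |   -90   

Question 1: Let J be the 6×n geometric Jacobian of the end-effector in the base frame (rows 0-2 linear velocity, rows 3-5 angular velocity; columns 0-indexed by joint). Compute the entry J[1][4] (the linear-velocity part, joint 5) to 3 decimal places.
-4.950

axis z_4 = (-1.0000,-0.0000,0.0000); lever o_n−o_4 = (-1.0000,6.3640,-4.9497)
cross product → J_v[:, 4] = (-0.0000,-4.9497,-6.3640)
J_ω[:, 4] = z_4
entry J[1][4] = -4.9497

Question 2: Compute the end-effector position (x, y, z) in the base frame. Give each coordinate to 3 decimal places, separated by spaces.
-8.000 2.864 -2.084

after link 1: o_1 = (0.0000, -2.0000, 0.0000)
after link 2: o_2 = (-4.0000, -2.5000, 0.8660)
after link 3: o_3 = (-4.0000, -3.5000, 0.8660)
after link 4: o_4 = (-7.0000, -3.5000, 2.8660)
after link 5: o_5 = (-8.0000, 0.0355, -0.6695)
after link 6: o_6 = (-8.0000, 2.8640, -2.0837)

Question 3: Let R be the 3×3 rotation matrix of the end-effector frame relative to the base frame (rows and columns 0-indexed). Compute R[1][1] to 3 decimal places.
End-effector y-axis (col 1 of R) = (0.0000,-0.7071,-0.7071)
R[1][1] = -0.7071

-0.707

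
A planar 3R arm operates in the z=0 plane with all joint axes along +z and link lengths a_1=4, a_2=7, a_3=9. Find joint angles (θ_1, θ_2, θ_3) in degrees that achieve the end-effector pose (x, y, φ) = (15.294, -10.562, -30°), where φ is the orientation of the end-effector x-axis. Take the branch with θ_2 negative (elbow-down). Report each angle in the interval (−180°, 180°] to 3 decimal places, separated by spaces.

wrist centre = target − a_3·(cos φ, sin φ) = (7.4998, -6.0620)
cos θ_2 = (92.9944−4²−7²)/(2·4·7) = 0.4999; θ_2 = -60.0066° (elbow-down)
β = atan2(-6.0620,7.4998) = -38.9483°; ψ = atan2(-6.0626,7.4993) = -38.9527°
θ_1 = β − ψ = 0.0044°
θ_3 = φ − θ_1 − θ_2 = 30.0022° (wrapped to (-180°,180°])

0.004 -60.007 30.002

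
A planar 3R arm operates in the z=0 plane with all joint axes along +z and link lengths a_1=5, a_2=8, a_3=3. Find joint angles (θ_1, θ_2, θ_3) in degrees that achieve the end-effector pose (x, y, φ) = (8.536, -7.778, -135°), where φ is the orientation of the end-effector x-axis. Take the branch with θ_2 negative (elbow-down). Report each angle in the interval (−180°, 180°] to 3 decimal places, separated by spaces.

wrist centre = target − a_3·(cos φ, sin φ) = (10.6573, -5.6567)
cos θ_2 = (145.5765−5²−8²)/(2·5·8) = 0.7072; θ_2 = -44.9919° (elbow-down)
β = atan2(-5.6567,10.6573) = -27.9584°; ψ = atan2(-5.6561,10.6577) = -27.9551°
θ_1 = β − ψ = -0.0033°
θ_3 = φ − θ_1 − θ_2 = -90.0047° (wrapped to (-180°,180°])

-0.003 -44.992 -90.005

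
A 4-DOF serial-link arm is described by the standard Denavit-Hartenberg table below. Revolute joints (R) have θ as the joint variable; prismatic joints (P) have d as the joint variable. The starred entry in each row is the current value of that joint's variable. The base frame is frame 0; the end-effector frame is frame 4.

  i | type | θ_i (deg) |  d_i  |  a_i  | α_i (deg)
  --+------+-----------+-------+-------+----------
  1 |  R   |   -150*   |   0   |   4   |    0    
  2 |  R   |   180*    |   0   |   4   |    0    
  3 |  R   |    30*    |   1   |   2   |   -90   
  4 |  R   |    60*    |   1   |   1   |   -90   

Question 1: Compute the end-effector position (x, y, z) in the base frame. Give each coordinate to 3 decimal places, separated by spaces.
0.384 2.665 0.134

after link 1: o_1 = (-3.4641, -2.0000, 0.0000)
after link 2: o_2 = (0.0000, -0.0000, 0.0000)
after link 3: o_3 = (1.0000, 1.7321, 1.0000)
after link 4: o_4 = (0.3840, 2.6651, 0.1340)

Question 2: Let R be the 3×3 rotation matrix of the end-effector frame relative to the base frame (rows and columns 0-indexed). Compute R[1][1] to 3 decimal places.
End-effector y-axis (col 1 of R) = (0.8660,-0.5000,-0.0000)
R[1][1] = -0.5000

-0.500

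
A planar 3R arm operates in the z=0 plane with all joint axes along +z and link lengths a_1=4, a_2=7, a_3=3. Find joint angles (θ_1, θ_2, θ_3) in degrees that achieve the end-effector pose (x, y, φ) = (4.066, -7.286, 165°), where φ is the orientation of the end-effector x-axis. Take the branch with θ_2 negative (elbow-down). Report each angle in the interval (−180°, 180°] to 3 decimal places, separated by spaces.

-30.002 -30.000 -134.998

wrist centre = target − a_3·(cos φ, sin φ) = (6.9638, -8.0625)
cos θ_2 = (113.4974−4²−7²)/(2·4·7) = 0.8660; θ_2 = -30.0000° (elbow-down)
β = atan2(-8.0625,6.9638) = -49.1819°; ψ = atan2(-3.5000,10.0622) = -19.1796°
θ_1 = β − ψ = -30.0023°
θ_3 = φ − θ_1 − θ_2 = -134.9977° (wrapped to (-180°,180°])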